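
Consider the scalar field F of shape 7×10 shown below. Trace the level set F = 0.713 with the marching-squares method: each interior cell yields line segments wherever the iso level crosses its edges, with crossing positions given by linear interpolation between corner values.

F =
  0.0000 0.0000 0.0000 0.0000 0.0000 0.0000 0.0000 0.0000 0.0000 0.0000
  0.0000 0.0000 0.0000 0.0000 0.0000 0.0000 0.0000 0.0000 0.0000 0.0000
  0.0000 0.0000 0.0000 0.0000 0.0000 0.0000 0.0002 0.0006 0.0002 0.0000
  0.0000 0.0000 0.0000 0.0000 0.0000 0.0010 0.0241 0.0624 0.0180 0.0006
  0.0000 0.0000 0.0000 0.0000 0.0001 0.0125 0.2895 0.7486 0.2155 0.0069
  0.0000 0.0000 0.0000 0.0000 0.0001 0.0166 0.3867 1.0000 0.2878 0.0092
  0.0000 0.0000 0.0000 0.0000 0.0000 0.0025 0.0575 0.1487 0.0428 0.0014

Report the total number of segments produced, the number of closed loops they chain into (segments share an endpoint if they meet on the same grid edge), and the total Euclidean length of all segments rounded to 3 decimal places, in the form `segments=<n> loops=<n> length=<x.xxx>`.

segments=6 loops=1 length=3.409

cell (3,6): code 0100 → (3.948,7.000)–(4.000,6.922)
cell (3,7): code 1000 → (4.000,7.067)–(3.948,7.000)
cell (4,6): code 0110 → (4.000,6.922)–(5.000,6.532)
cell (4,7): code 1001 → (5.000,7.403)–(4.000,7.067)
cell (5,6): code 0010 → (5.000,6.532)–(5.337,7.000)
cell (5,7): code 0001 → (5.337,7.000)–(5.000,7.403)
total: 6 segments, chained into 1 closed loop(s), length Σ = 3.408530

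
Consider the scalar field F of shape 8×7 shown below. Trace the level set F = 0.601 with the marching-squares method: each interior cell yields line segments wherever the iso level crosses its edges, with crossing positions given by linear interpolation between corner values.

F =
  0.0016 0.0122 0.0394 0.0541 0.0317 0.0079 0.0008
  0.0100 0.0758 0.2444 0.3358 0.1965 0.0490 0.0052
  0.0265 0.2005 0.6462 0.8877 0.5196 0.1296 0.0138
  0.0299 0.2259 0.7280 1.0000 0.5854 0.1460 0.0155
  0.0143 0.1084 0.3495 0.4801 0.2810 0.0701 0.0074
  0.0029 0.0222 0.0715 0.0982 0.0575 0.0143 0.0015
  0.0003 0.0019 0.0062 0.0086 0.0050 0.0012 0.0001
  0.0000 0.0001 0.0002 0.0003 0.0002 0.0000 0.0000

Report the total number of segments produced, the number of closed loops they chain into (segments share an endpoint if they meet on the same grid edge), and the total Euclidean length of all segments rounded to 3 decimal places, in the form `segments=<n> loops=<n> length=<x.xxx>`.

segments=8 loops=1 length=6.936

cell (1,1): code 0100 → (1.888,2.000)–(2.000,1.899)
cell (1,2): code 1100 → (1.481,3.000)–(1.888,2.000)
cell (1,3): code 1000 → (2.000,3.779)–(1.481,3.000)
cell (2,1): code 0110 → (2.000,1.899)–(3.000,1.747)
cell (2,3): code 1001 → (3.000,3.962)–(2.000,3.779)
cell (3,1): code 0010 → (3.000,1.747)–(3.336,2.000)
cell (3,2): code 0011 → (3.336,2.000)–(3.767,3.000)
cell (3,3): code 0001 → (3.767,3.000)–(3.000,3.962)
total: 8 segments, chained into 1 closed loop(s), length Σ = 6.935824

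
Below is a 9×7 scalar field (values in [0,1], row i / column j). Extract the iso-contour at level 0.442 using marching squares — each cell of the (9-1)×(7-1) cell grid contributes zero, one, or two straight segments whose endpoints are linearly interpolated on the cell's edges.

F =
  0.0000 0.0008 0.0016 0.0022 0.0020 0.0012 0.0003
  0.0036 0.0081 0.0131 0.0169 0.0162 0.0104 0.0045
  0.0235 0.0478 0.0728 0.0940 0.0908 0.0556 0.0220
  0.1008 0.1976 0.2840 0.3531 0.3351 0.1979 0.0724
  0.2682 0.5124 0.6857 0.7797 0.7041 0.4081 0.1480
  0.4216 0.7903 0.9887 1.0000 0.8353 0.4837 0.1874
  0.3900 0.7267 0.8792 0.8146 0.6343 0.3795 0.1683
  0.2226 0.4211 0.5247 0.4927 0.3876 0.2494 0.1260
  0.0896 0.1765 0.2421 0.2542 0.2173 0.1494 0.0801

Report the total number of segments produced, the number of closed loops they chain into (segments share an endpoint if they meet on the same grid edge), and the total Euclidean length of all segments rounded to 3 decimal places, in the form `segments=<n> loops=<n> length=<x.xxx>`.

segments=18 loops=1 length=14.396

cell (3,0): code 0100 → (3.776,1.000)–(4.000,0.712)
cell (3,1): code 1100 → (3.393,2.000)–(3.776,1.000)
cell (3,2): code 1100 → (3.208,3.000)–(3.393,2.000)
cell (3,3): code 1100 → (3.290,4.000)–(3.208,3.000)
cell (3,4): code 1000 → (4.000,4.885)–(3.290,4.000)
cell (4,0): code 0110 → (4.000,0.712)–(5.000,0.055)
cell (4,4): code 1101 → (4.448,5.000)–(4.000,4.885)
cell (4,5): code 1000 → (5.000,5.141)–(4.448,5.000)
cell (5,0): code 0110 → (5.000,0.055)–(6.000,0.154)
cell (5,4): code 1011 → (6.000,4.755)–(5.400,5.000)
cell (5,5): code 0001 → (5.400,5.000)–(5.000,5.141)
cell (6,0): code 0010 → (6.000,0.154)–(6.932,1.000)
cell (6,1): code 0111 → (6.932,1.000)–(7.000,1.202)
cell (6,3): code 1011 → (7.000,3.482)–(6.779,4.000)
cell (6,4): code 0001 → (6.779,4.000)–(6.000,4.755)
cell (7,1): code 0010 → (7.000,1.202)–(7.293,2.000)
cell (7,2): code 0011 → (7.293,2.000)–(7.213,3.000)
cell (7,3): code 0001 → (7.213,3.000)–(7.000,3.482)
total: 18 segments, chained into 1 closed loop(s), length Σ = 14.395816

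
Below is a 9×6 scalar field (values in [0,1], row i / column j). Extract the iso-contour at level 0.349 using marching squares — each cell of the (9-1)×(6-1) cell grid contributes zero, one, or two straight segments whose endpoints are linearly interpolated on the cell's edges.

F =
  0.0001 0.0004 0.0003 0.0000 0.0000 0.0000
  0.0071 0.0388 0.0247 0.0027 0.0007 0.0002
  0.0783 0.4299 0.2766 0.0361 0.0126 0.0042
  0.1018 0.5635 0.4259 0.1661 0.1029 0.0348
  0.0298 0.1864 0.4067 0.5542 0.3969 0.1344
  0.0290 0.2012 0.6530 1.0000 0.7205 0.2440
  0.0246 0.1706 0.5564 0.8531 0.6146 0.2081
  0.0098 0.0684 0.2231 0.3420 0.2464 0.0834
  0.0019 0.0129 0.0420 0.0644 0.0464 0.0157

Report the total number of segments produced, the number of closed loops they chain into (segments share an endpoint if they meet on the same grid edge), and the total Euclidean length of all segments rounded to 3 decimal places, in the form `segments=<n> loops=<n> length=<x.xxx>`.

segments=18 loops=1 length=15.077

cell (1,0): code 0100 → (1.793,1.000)–(2.000,0.770)
cell (1,1): code 1000 → (2.000,1.528)–(1.793,1.000)
cell (2,0): code 0110 → (2.000,0.770)–(3.000,0.535)
cell (2,1): code 1101 → (2.485,2.000)–(2.000,1.528)
cell (2,2): code 1000 → (3.000,2.296)–(2.485,2.000)
cell (3,0): code 0010 → (3.000,0.535)–(3.569,1.000)
cell (3,1): code 0111 → (3.569,1.000)–(4.000,1.738)
cell (3,2): code 1101 → (3.471,3.000)–(3.000,2.296)
cell (3,3): code 1100 → (3.837,4.000)–(3.471,3.000)
cell (3,4): code 1000 → (4.000,4.182)–(3.837,4.000)
cell (4,1): code 0110 → (4.000,1.738)–(5.000,1.327)
cell (4,4): code 1001 → (5.000,4.780)–(4.000,4.182)
cell (5,1): code 0110 → (5.000,1.327)–(6.000,1.462)
cell (5,4): code 1001 → (6.000,4.653)–(5.000,4.780)
cell (6,1): code 0010 → (6.000,1.462)–(6.622,2.000)
cell (6,2): code 0011 → (6.622,2.000)–(6.986,3.000)
cell (6,3): code 0011 → (6.986,3.000)–(6.721,4.000)
cell (6,4): code 0001 → (6.721,4.000)–(6.000,4.653)
total: 18 segments, chained into 1 closed loop(s), length Σ = 15.077390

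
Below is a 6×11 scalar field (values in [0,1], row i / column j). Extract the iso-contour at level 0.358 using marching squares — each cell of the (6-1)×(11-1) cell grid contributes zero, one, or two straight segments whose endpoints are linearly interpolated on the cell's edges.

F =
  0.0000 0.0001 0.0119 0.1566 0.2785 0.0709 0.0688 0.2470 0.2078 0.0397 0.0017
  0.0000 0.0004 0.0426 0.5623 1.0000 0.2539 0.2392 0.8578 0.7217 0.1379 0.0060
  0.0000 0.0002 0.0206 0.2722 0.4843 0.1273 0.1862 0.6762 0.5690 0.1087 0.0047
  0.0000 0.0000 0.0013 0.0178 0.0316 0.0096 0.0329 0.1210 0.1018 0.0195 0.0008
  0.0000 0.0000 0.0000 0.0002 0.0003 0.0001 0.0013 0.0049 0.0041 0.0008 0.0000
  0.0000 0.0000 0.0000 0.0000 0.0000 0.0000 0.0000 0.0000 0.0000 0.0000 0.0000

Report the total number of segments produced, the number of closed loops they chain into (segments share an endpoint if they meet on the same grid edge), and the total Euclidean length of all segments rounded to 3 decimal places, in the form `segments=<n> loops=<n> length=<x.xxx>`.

cell (0,2): code 0100 → (0.496,3.000)–(1.000,2.607)
cell (0,3): code 1100 → (0.110,4.000)–(0.496,3.000)
cell (0,4): code 1000 → (1.000,4.860)–(0.110,4.000)
cell (0,6): code 0100 → (0.182,7.000)–(1.000,6.192)
cell (0,7): code 1100 → (0.292,8.000)–(0.182,7.000)
cell (0,8): code 1000 → (1.000,8.623)–(0.292,8.000)
cell (1,2): code 0010 → (1.000,2.607)–(1.704,3.000)
cell (1,3): code 0111 → (1.704,3.000)–(2.000,3.405)
cell (1,4): code 1001 → (2.000,4.354)–(1.000,4.860)
cell (1,6): code 0110 → (1.000,6.192)–(2.000,6.351)
cell (1,8): code 1001 → (2.000,8.458)–(1.000,8.623)
cell (2,3): code 0010 → (2.000,3.405)–(2.279,4.000)
cell (2,4): code 0001 → (2.279,4.000)–(2.000,4.354)
cell (2,6): code 0010 → (2.000,6.351)–(2.573,7.000)
cell (2,7): code 0011 → (2.573,7.000)–(2.452,8.000)
cell (2,8): code 0001 → (2.452,8.000)–(2.000,8.458)
total: 16 segments, chained into 2 closed loop(s), length Σ = 14.127312

segments=16 loops=2 length=14.127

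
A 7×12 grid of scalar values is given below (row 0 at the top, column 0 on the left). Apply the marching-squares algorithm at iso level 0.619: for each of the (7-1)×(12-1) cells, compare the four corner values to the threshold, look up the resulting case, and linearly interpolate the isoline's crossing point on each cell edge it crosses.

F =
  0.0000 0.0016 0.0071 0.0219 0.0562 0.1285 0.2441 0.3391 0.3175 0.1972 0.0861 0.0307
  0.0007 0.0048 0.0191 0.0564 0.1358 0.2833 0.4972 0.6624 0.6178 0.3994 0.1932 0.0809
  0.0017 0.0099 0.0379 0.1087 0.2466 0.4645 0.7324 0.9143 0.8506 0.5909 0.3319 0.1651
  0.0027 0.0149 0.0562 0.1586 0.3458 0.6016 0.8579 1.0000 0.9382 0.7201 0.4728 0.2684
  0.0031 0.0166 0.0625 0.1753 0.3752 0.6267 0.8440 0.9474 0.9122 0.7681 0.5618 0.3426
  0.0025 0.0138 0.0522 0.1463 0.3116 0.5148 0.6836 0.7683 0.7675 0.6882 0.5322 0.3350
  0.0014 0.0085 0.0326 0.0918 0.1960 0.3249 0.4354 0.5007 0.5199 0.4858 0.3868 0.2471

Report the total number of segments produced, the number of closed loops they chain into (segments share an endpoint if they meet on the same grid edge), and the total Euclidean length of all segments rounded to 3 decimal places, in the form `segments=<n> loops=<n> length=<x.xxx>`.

segments=20 loops=1 length=14.815

cell (0,6): code 0100 → (0.866,7.000)–(1.000,6.737)
cell (0,7): code 1000 → (1.000,7.973)–(0.866,7.000)
cell (1,5): code 0100 → (1.518,6.000)–(2.000,5.577)
cell (1,6): code 1110 → (1.000,6.737)–(1.518,6.000)
cell (1,7): code 1101 → (1.005,8.000)–(1.000,7.973)
cell (1,8): code 1000 → (2.000,8.892)–(1.005,8.000)
cell (2,5): code 0110 → (2.000,5.577)–(3.000,5.068)
cell (2,8): code 1101 → (2.217,9.000)–(2.000,8.892)
cell (2,9): code 1000 → (3.000,9.409)–(2.217,9.000)
cell (3,4): code 0100 → (3.693,5.000)–(4.000,4.969)
cell (3,5): code 1110 → (3.000,5.068)–(3.693,5.000)
cell (3,9): code 1001 → (4.000,9.723)–(3.000,9.409)
cell (4,4): code 0010 → (4.000,4.969)–(4.069,5.000)
cell (4,5): code 0111 → (4.069,5.000)–(5.000,5.617)
cell (4,9): code 1001 → (5.000,9.444)–(4.000,9.723)
cell (5,5): code 0010 → (5.000,5.617)–(5.260,6.000)
cell (5,6): code 0011 → (5.260,6.000)–(5.558,7.000)
cell (5,7): code 0011 → (5.558,7.000)–(5.600,8.000)
cell (5,8): code 0011 → (5.600,8.000)–(5.342,9.000)
cell (5,9): code 0001 → (5.342,9.000)–(5.000,9.444)
total: 20 segments, chained into 1 closed loop(s), length Σ = 14.814675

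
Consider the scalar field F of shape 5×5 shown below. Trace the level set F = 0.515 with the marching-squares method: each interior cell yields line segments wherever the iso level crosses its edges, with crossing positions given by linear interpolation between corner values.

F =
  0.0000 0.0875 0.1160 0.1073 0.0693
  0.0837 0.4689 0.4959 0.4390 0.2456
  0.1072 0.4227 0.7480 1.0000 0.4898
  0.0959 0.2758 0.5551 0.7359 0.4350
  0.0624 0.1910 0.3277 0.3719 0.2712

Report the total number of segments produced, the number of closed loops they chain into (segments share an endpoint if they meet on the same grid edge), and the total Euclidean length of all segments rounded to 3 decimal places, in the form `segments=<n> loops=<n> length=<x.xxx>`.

segments=8 loops=1 length=7.900

cell (1,1): code 0100 → (1.076,2.000)–(2.000,1.284)
cell (1,2): code 1100 → (1.135,3.000)–(1.076,2.000)
cell (1,3): code 1000 → (2.000,3.951)–(1.135,3.000)
cell (2,1): code 0110 → (2.000,1.284)–(3.000,1.856)
cell (2,3): code 1001 → (3.000,3.734)–(2.000,3.951)
cell (3,1): code 0010 → (3.000,1.856)–(3.176,2.000)
cell (3,2): code 0011 → (3.176,2.000)–(3.607,3.000)
cell (3,3): code 0001 → (3.607,3.000)–(3.000,3.734)
total: 8 segments, chained into 1 closed loop(s), length Σ = 7.900176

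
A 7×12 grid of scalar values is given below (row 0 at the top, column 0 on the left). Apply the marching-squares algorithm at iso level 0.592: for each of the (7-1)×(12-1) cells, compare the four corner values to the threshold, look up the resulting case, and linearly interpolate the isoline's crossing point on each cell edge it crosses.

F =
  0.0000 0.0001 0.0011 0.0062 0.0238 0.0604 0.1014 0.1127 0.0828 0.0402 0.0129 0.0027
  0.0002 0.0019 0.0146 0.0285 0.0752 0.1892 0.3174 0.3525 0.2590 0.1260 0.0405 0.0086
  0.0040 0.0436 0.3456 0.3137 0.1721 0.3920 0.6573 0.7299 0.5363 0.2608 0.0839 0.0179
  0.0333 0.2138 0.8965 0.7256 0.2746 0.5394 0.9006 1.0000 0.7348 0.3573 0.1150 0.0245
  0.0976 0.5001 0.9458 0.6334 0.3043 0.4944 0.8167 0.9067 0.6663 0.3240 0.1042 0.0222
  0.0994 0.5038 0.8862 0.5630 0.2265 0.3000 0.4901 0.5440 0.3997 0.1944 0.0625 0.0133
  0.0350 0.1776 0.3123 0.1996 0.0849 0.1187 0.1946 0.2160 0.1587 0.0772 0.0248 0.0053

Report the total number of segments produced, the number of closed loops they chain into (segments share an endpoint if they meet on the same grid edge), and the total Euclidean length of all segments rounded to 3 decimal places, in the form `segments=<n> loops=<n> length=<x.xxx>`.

cell (1,5): code 0100 → (1.808,6.000)–(2.000,5.754)
cell (1,6): code 1100 → (1.635,7.000)–(1.808,6.000)
cell (1,7): code 1000 → (2.000,7.712)–(1.635,7.000)
cell (2,1): code 0100 → (2.447,2.000)–(3.000,1.554)
cell (2,2): code 1100 → (2.676,3.000)–(2.447,2.000)
cell (2,3): code 1000 → (3.000,3.296)–(2.676,3.000)
cell (2,5): code 0110 → (2.000,5.754)–(3.000,5.146)
cell (2,7): code 1101 → (2.281,8.000)–(2.000,7.712)
cell (2,8): code 1000 → (3.000,8.378)–(2.281,8.000)
cell (3,1): code 0110 → (3.000,1.554)–(4.000,1.206)
cell (3,3): code 1001 → (4.000,3.126)–(3.000,3.296)
cell (3,5): code 0110 → (3.000,5.146)–(4.000,5.303)
cell (3,8): code 1001 → (4.000,8.217)–(3.000,8.378)
cell (4,1): code 0110 → (4.000,1.206)–(5.000,1.231)
cell (4,2): code 1011 → (5.000,2.910)–(4.588,3.000)
cell (4,3): code 0001 → (4.588,3.000)–(4.000,3.126)
cell (4,5): code 0010 → (4.000,5.303)–(4.688,6.000)
cell (4,6): code 0011 → (4.688,6.000)–(4.868,7.000)
cell (4,7): code 0011 → (4.868,7.000)–(4.279,8.000)
cell (4,8): code 0001 → (4.279,8.000)–(4.000,8.217)
cell (5,1): code 0010 → (5.000,1.231)–(5.513,2.000)
cell (5,2): code 0001 → (5.513,2.000)–(5.000,2.910)
total: 22 segments, chained into 2 closed loop(s), length Σ = 18.288190

segments=22 loops=2 length=18.288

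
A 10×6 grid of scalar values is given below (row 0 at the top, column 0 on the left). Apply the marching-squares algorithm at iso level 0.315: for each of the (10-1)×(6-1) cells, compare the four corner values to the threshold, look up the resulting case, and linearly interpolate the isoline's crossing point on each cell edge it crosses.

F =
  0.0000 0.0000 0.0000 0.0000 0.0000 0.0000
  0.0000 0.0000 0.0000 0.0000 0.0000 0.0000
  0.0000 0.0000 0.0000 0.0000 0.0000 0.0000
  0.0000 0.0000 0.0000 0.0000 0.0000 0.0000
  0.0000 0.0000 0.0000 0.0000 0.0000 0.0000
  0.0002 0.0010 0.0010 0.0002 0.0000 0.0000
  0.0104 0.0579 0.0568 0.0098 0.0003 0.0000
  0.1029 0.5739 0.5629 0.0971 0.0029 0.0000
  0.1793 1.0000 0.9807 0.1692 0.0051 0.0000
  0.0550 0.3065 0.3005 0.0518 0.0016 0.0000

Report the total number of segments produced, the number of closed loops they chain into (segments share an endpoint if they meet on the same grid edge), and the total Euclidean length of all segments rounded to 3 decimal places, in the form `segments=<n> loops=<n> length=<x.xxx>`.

cell (6,0): code 0100 → (6.498,1.000)–(7.000,0.450)
cell (6,1): code 1100 → (6.510,2.000)–(6.498,1.000)
cell (6,2): code 1000 → (7.000,2.532)–(6.510,2.000)
cell (7,0): code 0110 → (7.000,0.450)–(8.000,0.165)
cell (7,2): code 1001 → (8.000,2.820)–(7.000,2.532)
cell (8,0): code 0010 → (8.000,0.165)–(8.988,1.000)
cell (8,1): code 0011 → (8.988,1.000)–(8.979,2.000)
cell (8,2): code 0001 → (8.979,2.000)–(8.000,2.820)
total: 8 segments, chained into 1 closed loop(s), length Σ = 8.118334

segments=8 loops=1 length=8.118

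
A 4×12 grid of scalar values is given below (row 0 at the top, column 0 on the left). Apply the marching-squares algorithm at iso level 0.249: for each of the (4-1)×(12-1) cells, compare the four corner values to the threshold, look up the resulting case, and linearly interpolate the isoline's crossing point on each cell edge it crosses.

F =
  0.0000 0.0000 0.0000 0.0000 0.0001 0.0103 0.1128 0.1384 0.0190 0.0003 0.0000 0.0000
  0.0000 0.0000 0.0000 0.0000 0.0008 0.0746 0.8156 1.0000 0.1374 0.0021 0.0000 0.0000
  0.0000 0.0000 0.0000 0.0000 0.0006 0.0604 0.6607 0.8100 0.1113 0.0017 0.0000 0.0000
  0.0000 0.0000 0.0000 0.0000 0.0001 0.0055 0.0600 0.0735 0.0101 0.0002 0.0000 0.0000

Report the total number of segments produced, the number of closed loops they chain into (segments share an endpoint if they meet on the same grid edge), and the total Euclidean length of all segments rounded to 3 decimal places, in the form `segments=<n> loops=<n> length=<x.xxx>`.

segments=8 loops=1 length=8.430

cell (0,5): code 0100 → (0.194,6.000)–(1.000,5.235)
cell (0,6): code 1100 → (0.128,7.000)–(0.194,6.000)
cell (0,7): code 1000 → (1.000,7.871)–(0.128,7.000)
cell (1,5): code 0110 → (1.000,5.235)–(2.000,5.314)
cell (1,7): code 1001 → (2.000,7.803)–(1.000,7.871)
cell (2,5): code 0010 → (2.000,5.314)–(2.685,6.000)
cell (2,6): code 0011 → (2.685,6.000)–(2.762,7.000)
cell (2,7): code 0001 → (2.762,7.000)–(2.000,7.803)
total: 8 segments, chained into 1 closed loop(s), length Σ = 8.429869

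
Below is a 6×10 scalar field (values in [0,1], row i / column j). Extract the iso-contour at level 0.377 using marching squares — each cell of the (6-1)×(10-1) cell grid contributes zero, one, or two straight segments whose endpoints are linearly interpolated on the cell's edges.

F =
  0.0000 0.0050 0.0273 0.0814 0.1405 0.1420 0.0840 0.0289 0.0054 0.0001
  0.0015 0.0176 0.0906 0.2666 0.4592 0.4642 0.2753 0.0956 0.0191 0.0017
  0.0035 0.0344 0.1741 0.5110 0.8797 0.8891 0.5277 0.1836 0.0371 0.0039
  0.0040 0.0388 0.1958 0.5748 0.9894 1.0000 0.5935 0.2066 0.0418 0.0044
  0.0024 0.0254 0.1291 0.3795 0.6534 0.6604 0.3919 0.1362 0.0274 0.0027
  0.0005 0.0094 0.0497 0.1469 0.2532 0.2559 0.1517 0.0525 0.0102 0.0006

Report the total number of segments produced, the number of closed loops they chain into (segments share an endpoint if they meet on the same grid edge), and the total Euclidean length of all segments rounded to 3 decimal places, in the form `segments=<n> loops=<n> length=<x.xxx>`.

segments=16 loops=1 length=12.607

cell (0,3): code 0100 → (0.742,4.000)–(1.000,3.573)
cell (0,4): code 1100 → (0.729,5.000)–(0.742,4.000)
cell (0,5): code 1000 → (1.000,5.462)–(0.729,5.000)
cell (1,2): code 0100 → (1.452,3.000)–(2.000,2.602)
cell (1,3): code 1110 → (1.000,3.573)–(1.452,3.000)
cell (1,5): code 1101 → (1.403,6.000)–(1.000,5.462)
cell (1,6): code 1000 → (2.000,6.438)–(1.403,6.000)
cell (2,2): code 0110 → (2.000,2.602)–(3.000,2.478)
cell (2,6): code 1001 → (3.000,6.560)–(2.000,6.438)
cell (3,2): code 0110 → (3.000,2.478)–(4.000,2.990)
cell (3,6): code 1001 → (4.000,6.058)–(3.000,6.560)
cell (4,2): code 0010 → (4.000,2.990)–(4.011,3.000)
cell (4,3): code 0011 → (4.011,3.000)–(4.691,4.000)
cell (4,4): code 0011 → (4.691,4.000)–(4.701,5.000)
cell (4,5): code 0011 → (4.701,5.000)–(4.062,6.000)
cell (4,6): code 0001 → (4.062,6.000)–(4.000,6.058)
total: 16 segments, chained into 1 closed loop(s), length Σ = 12.606612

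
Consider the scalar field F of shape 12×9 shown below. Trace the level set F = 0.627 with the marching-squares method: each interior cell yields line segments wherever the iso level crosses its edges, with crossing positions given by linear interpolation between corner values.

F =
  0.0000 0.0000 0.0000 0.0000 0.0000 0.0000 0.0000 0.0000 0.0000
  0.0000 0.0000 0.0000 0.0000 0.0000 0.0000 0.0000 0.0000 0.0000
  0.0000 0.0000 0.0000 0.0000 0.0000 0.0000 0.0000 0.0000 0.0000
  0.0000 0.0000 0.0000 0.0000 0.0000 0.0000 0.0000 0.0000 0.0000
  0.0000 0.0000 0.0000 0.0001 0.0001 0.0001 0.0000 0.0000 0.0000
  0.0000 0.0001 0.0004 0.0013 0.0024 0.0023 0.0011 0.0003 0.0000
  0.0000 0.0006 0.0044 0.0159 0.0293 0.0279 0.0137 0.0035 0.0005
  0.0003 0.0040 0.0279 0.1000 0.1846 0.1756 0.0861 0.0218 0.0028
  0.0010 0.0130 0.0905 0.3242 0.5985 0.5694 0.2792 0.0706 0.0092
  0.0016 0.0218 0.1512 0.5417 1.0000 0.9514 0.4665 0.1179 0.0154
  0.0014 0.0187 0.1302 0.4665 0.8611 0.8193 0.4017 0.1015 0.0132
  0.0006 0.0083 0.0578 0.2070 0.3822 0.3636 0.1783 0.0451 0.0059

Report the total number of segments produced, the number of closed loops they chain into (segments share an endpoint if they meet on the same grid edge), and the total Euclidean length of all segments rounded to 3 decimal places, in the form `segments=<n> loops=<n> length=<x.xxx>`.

segments=8 loops=1 length=7.760

cell (8,3): code 0100 → (8.071,4.000)–(9.000,3.186)
cell (8,4): code 1100 → (8.151,5.000)–(8.071,4.000)
cell (8,5): code 1000 → (9.000,5.669)–(8.151,5.000)
cell (9,3): code 0110 → (9.000,3.186)–(10.000,3.407)
cell (9,5): code 1001 → (10.000,5.460)–(9.000,5.669)
cell (10,3): code 0010 → (10.000,3.407)–(10.489,4.000)
cell (10,4): code 0011 → (10.489,4.000)–(10.422,5.000)
cell (10,5): code 0001 → (10.422,5.000)–(10.000,5.460)
total: 8 segments, chained into 1 closed loop(s), length Σ = 7.760448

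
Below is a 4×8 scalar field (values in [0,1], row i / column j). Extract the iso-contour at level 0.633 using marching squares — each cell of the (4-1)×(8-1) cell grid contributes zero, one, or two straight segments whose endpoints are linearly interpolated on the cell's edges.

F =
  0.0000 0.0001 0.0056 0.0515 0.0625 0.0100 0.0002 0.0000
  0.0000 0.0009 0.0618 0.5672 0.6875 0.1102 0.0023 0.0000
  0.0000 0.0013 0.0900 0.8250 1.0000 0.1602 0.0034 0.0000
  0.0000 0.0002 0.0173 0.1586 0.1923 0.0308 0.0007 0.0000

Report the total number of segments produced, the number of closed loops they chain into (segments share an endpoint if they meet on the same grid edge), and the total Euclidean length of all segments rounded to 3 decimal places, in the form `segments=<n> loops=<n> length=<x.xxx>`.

segments=8 loops=1 length=5.073

cell (0,3): code 0100 → (0.913,4.000)–(1.000,3.547)
cell (0,4): code 1000 → (1.000,4.094)–(0.913,4.000)
cell (1,2): code 0100 → (1.255,3.000)–(2.000,2.739)
cell (1,3): code 1110 → (1.000,3.547)–(1.255,3.000)
cell (1,4): code 1001 → (2.000,4.437)–(1.000,4.094)
cell (2,2): code 0010 → (2.000,2.739)–(2.288,3.000)
cell (2,3): code 0011 → (2.288,3.000)–(2.454,4.000)
cell (2,4): code 0001 → (2.454,4.000)–(2.000,4.437)
total: 8 segments, chained into 1 closed loop(s), length Σ = 5.072818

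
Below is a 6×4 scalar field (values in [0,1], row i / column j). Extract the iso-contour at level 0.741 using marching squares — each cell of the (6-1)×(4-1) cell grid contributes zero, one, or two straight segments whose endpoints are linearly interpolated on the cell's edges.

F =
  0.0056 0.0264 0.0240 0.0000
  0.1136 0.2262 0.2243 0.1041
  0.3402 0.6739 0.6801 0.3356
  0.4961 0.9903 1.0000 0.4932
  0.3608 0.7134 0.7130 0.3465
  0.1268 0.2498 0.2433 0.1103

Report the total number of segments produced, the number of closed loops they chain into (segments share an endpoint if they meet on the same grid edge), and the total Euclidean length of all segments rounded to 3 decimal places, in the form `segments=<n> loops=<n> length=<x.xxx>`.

cell (2,0): code 0100 → (2.212,1.000)–(3.000,0.496)
cell (2,1): code 1100 → (2.190,2.000)–(2.212,1.000)
cell (2,2): code 1000 → (3.000,2.511)–(2.190,2.000)
cell (3,0): code 0010 → (3.000,0.496)–(3.900,1.000)
cell (3,1): code 0011 → (3.900,1.000)–(3.902,2.000)
cell (3,2): code 0001 → (3.902,2.000)–(3.000,2.511)
total: 6 segments, chained into 1 closed loop(s), length Σ = 5.962353

segments=6 loops=1 length=5.962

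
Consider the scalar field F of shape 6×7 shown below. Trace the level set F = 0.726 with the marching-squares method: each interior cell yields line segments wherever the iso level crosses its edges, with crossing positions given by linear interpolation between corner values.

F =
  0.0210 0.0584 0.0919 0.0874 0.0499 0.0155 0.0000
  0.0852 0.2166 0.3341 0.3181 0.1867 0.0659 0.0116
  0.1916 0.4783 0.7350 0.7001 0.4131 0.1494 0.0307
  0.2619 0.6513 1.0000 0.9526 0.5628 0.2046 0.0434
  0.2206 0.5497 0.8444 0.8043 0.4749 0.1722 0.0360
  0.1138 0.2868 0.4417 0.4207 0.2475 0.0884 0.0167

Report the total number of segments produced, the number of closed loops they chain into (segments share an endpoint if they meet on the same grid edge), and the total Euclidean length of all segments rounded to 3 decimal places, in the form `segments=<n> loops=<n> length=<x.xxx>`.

segments=10 loops=1 length=7.313

cell (1,1): code 0100 → (1.978,2.000)–(2.000,1.965)
cell (1,2): code 1000 → (2.000,2.258)–(1.978,2.000)
cell (2,1): code 0110 → (2.000,1.965)–(3.000,1.214)
cell (2,2): code 1101 → (2.103,3.000)–(2.000,2.258)
cell (2,3): code 1000 → (3.000,3.581)–(2.103,3.000)
cell (3,1): code 0110 → (3.000,1.214)–(4.000,1.598)
cell (3,3): code 1001 → (4.000,3.238)–(3.000,3.581)
cell (4,1): code 0010 → (4.000,1.598)–(4.294,2.000)
cell (4,2): code 0011 → (4.294,2.000)–(4.204,3.000)
cell (4,3): code 0001 → (4.204,3.000)–(4.000,3.238)
total: 10 segments, chained into 1 closed loop(s), length Σ = 7.313142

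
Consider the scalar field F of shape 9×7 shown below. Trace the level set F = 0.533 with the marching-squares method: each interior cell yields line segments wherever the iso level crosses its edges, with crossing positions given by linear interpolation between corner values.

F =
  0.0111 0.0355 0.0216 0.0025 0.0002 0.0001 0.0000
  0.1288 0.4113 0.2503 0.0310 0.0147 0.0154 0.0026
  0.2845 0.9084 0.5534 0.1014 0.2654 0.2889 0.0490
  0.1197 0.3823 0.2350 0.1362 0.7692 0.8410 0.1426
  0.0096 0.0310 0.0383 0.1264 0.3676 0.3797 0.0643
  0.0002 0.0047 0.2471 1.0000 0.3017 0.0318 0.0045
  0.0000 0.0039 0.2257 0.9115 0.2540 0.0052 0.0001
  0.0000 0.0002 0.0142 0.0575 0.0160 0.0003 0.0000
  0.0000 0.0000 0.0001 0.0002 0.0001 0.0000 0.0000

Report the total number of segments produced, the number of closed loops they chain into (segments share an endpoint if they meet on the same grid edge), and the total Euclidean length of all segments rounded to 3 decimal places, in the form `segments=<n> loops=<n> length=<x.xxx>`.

cell (1,0): code 0100 → (1.245,1.000)–(2.000,0.398)
cell (1,1): code 1100 → (1.933,2.000)–(1.245,1.000)
cell (1,2): code 1000 → (2.000,2.045)–(1.933,2.000)
cell (2,0): code 0010 → (2.000,0.398)–(2.714,1.000)
cell (2,1): code 0011 → (2.714,1.000)–(2.064,2.000)
cell (2,2): code 0001 → (2.064,2.000)–(2.000,2.045)
cell (2,3): code 0100 → (2.531,4.000)–(3.000,3.627)
cell (2,4): code 1100 → (2.442,5.000)–(2.531,4.000)
cell (2,5): code 1000 → (3.000,5.441)–(2.442,5.000)
cell (3,3): code 0010 → (3.000,3.627)–(3.588,4.000)
cell (3,4): code 0011 → (3.588,4.000)–(3.668,5.000)
cell (3,5): code 0001 → (3.668,5.000)–(3.000,5.441)
cell (4,2): code 0100 → (4.465,3.000)–(5.000,2.380)
cell (4,3): code 1000 → (5.000,3.669)–(4.465,3.000)
cell (5,2): code 0110 → (5.000,2.380)–(6.000,2.448)
cell (5,3): code 1001 → (6.000,3.576)–(5.000,3.669)
cell (6,2): code 0010 → (6.000,2.448)–(6.443,3.000)
cell (6,3): code 0001 → (6.443,3.000)–(6.000,3.576)
total: 18 segments, chained into 3 closed loop(s), length Σ = 14.394680

segments=18 loops=3 length=14.395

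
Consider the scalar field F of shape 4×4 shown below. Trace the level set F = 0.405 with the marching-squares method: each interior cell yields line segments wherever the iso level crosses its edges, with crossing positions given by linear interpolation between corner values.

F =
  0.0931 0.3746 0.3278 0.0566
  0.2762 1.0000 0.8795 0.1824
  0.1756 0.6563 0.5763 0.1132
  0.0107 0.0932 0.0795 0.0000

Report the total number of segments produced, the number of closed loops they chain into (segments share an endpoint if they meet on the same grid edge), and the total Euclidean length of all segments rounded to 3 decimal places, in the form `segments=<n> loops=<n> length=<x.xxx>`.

segments=8 loops=1 length=7.648

cell (0,0): code 0100 → (0.049,1.000)–(1.000,0.178)
cell (0,1): code 1100 → (0.140,2.000)–(0.049,1.000)
cell (0,2): code 1000 → (1.000,2.681)–(0.140,2.000)
cell (1,0): code 0110 → (1.000,0.178)–(2.000,0.477)
cell (1,2): code 1001 → (2.000,2.370)–(1.000,2.681)
cell (2,0): code 0010 → (2.000,0.477)–(2.446,1.000)
cell (2,1): code 0011 → (2.446,1.000)–(2.345,2.000)
cell (2,2): code 0001 → (2.345,2.000)–(2.000,2.370)
total: 8 segments, chained into 1 closed loop(s), length Σ = 7.647516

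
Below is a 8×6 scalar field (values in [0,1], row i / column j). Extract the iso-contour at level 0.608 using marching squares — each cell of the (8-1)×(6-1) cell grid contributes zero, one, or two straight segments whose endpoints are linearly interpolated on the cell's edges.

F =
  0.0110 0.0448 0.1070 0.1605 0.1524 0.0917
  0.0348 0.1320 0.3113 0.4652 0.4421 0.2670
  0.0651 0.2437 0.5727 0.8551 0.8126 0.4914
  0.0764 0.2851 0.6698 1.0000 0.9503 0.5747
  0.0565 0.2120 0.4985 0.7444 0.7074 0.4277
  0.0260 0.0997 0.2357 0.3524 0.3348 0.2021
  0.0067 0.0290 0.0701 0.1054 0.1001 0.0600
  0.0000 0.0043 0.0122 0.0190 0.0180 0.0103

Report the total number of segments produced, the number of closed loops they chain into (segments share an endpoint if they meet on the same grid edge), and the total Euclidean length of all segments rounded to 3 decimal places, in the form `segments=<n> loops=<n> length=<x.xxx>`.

segments=12 loops=1 length=9.425

cell (1,2): code 0100 → (1.366,3.000)–(2.000,2.125)
cell (1,3): code 1100 → (1.448,4.000)–(1.366,3.000)
cell (1,4): code 1000 → (2.000,4.637)–(1.448,4.000)
cell (2,1): code 0100 → (2.364,2.000)–(3.000,1.839)
cell (2,2): code 1110 → (2.000,2.125)–(2.364,2.000)
cell (2,4): code 1001 → (3.000,4.911)–(2.000,4.637)
cell (3,1): code 0010 → (3.000,1.839)–(3.361,2.000)
cell (3,2): code 0111 → (3.361,2.000)–(4.000,2.445)
cell (3,4): code 1001 → (4.000,4.355)–(3.000,4.911)
cell (4,2): code 0010 → (4.000,2.445)–(4.348,3.000)
cell (4,3): code 0011 → (4.348,3.000)–(4.267,4.000)
cell (4,4): code 0001 → (4.267,4.000)–(4.000,4.355)
total: 12 segments, chained into 1 closed loop(s), length Σ = 9.425136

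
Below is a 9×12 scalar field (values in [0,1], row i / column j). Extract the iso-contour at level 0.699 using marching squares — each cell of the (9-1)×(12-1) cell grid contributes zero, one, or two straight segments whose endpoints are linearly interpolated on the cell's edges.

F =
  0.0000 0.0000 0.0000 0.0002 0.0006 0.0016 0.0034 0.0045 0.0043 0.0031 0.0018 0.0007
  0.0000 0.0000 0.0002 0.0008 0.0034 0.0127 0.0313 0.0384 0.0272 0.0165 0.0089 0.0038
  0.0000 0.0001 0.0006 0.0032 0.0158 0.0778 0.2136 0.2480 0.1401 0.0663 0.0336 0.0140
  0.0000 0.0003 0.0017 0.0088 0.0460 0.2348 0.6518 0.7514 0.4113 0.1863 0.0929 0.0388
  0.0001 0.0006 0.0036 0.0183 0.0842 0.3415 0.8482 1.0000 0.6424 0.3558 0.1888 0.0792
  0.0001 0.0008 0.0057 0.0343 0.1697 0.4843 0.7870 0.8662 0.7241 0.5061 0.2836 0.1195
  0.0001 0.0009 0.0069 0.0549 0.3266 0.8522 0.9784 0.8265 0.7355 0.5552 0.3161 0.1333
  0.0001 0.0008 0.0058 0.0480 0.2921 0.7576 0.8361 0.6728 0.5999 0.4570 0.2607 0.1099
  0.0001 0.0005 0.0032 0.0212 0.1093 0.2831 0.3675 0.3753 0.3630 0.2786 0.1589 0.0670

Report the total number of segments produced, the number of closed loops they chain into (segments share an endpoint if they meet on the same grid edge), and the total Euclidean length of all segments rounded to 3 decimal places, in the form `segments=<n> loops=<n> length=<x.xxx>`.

cell (2,6): code 0100 → (2.896,7.000)–(3.000,6.474)
cell (2,7): code 1000 → (3.000,7.154)–(2.896,7.000)
cell (3,5): code 0100 → (3.240,6.000)–(4.000,5.706)
cell (3,6): code 1110 → (3.000,6.474)–(3.240,6.000)
cell (3,7): code 1001 → (4.000,7.842)–(3.000,7.154)
cell (4,5): code 0110 → (4.000,5.706)–(5.000,5.709)
cell (4,7): code 1101 → (4.693,8.000)–(4.000,7.842)
cell (4,8): code 1000 → (5.000,8.115)–(4.693,8.000)
cell (5,4): code 0100 → (5.584,5.000)–(6.000,4.709)
cell (5,5): code 1110 → (5.000,5.709)–(5.584,5.000)
cell (5,8): code 1001 → (6.000,8.202)–(5.000,8.115)
cell (6,4): code 0110 → (6.000,4.709)–(7.000,4.874)
cell (6,6): code 1011 → (7.000,6.840)–(6.830,7.000)
cell (6,7): code 0011 → (6.830,7.000)–(6.269,8.000)
cell (6,8): code 0001 → (6.269,8.000)–(6.000,8.202)
cell (7,4): code 0010 → (7.000,4.874)–(7.123,5.000)
cell (7,5): code 0011 → (7.123,5.000)–(7.293,6.000)
cell (7,6): code 0001 → (7.293,6.000)–(7.000,6.840)
total: 18 segments, chained into 1 closed loop(s), length Σ = 12.561712

segments=18 loops=1 length=12.562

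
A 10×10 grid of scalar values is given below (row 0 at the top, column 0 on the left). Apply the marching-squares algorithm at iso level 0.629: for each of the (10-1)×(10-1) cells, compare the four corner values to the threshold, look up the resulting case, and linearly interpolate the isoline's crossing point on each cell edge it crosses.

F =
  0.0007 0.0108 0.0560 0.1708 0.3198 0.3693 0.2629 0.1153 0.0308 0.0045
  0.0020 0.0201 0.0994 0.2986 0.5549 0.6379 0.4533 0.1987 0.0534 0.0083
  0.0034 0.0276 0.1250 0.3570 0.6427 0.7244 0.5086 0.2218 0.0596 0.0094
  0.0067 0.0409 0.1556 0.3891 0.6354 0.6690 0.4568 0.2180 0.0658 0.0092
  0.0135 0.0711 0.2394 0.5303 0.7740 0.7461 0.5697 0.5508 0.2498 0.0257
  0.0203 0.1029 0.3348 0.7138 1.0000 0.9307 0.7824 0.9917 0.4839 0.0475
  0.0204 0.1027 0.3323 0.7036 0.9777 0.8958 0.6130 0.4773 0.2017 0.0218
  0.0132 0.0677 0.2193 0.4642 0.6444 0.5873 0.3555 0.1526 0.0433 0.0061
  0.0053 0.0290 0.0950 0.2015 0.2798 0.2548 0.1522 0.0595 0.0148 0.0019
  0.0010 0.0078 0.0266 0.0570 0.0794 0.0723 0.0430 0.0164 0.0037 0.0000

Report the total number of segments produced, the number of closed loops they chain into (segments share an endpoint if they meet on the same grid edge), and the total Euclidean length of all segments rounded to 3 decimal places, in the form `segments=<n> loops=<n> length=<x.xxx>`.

cell (0,4): code 0100 → (0.967,5.000)–(1.000,4.893)
cell (0,5): code 1000 → (1.000,5.048)–(0.967,5.000)
cell (1,3): code 0100 → (1.844,4.000)–(2.000,3.952)
cell (1,4): code 1110 → (1.000,4.893)–(1.844,4.000)
cell (1,5): code 1001 → (2.000,5.442)–(1.000,5.048)
cell (2,3): code 0110 → (2.000,3.952)–(3.000,3.974)
cell (2,5): code 1001 → (3.000,5.189)–(2.000,5.442)
cell (3,3): code 0110 → (3.000,3.974)–(4.000,3.405)
cell (3,5): code 1001 → (4.000,5.664)–(3.000,5.189)
cell (4,2): code 0100 → (4.538,3.000)–(5.000,2.776)
cell (4,3): code 1110 → (4.000,3.405)–(4.538,3.000)
cell (4,5): code 1101 → (4.279,6.000)–(4.000,5.664)
cell (4,6): code 1100 → (4.177,7.000)–(4.279,6.000)
cell (4,7): code 1000 → (5.000,7.714)–(4.177,7.000)
cell (5,2): code 0110 → (5.000,2.776)–(6.000,2.799)
cell (5,5): code 1011 → (6.000,5.943)–(5.906,6.000)
cell (5,6): code 0011 → (5.906,6.000)–(5.705,7.000)
cell (5,7): code 0001 → (5.705,7.000)–(5.000,7.714)
cell (6,2): code 0010 → (6.000,2.799)–(6.312,3.000)
cell (6,3): code 0111 → (6.312,3.000)–(7.000,3.915)
cell (6,4): code 1011 → (7.000,4.270)–(6.865,5.000)
cell (6,5): code 0001 → (6.865,5.000)–(6.000,5.943)
cell (7,3): code 0010 → (7.000,3.915)–(7.042,4.000)
cell (7,4): code 0001 → (7.042,4.000)–(7.000,4.270)
total: 24 segments, chained into 1 closed loop(s), length Σ = 17.685200

segments=24 loops=1 length=17.685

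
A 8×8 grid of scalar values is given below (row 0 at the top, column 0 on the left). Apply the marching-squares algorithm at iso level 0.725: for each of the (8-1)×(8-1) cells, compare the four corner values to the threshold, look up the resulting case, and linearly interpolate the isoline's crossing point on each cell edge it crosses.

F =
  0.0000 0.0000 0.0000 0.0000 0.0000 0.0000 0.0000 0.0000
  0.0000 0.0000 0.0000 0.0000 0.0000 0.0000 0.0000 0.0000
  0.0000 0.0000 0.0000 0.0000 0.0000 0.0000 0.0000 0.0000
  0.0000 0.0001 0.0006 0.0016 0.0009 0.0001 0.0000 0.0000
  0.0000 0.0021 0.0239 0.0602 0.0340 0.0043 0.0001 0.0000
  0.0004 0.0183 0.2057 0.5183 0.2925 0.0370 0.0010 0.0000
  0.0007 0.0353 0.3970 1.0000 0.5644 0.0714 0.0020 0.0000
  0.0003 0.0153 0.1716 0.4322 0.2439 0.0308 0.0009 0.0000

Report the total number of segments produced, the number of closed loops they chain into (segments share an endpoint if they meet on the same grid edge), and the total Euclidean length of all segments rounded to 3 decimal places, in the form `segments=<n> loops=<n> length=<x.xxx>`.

cell (5,2): code 0100 → (5.429,3.000)–(6.000,2.544)
cell (5,3): code 1000 → (6.000,3.631)–(5.429,3.000)
cell (6,2): code 0010 → (6.000,2.544)–(6.484,3.000)
cell (6,3): code 0001 → (6.484,3.000)–(6.000,3.631)
total: 4 segments, chained into 1 closed loop(s), length Σ = 3.042792

segments=4 loops=1 length=3.043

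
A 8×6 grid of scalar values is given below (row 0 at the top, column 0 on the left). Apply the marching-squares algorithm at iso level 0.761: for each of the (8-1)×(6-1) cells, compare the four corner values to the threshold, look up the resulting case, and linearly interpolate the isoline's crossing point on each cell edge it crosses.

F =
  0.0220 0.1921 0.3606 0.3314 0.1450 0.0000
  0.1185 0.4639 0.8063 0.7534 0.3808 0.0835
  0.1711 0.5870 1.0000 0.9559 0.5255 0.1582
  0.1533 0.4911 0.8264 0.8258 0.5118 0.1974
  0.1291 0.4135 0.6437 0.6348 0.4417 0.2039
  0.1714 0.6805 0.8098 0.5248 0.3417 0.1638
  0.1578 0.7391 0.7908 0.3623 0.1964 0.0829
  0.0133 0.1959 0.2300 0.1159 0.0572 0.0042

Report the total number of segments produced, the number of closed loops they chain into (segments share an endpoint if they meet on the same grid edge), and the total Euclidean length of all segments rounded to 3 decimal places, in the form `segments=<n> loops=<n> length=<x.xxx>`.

segments=16 loops=2 length=10.752

cell (0,1): code 0100 → (0.898,2.000)–(1.000,1.868)
cell (0,2): code 1000 → (1.000,2.856)–(0.898,2.000)
cell (1,1): code 0110 → (1.000,1.868)–(2.000,1.421)
cell (1,2): code 1101 → (1.038,3.000)–(1.000,2.856)
cell (1,3): code 1000 → (2.000,3.453)–(1.038,3.000)
cell (2,1): code 0110 → (2.000,1.421)–(3.000,1.805)
cell (2,3): code 1001 → (3.000,3.206)–(2.000,3.453)
cell (3,1): code 0010 → (3.000,1.805)–(3.358,2.000)
cell (3,2): code 0011 → (3.358,2.000)–(3.339,3.000)
cell (3,3): code 0001 → (3.339,3.000)–(3.000,3.206)
cell (4,1): code 0100 → (4.706,2.000)–(5.000,1.623)
cell (4,2): code 1000 → (5.000,2.171)–(4.706,2.000)
cell (5,1): code 0110 → (5.000,1.623)–(6.000,1.424)
cell (5,2): code 1001 → (6.000,2.070)–(5.000,2.171)
cell (6,1): code 0010 → (6.000,1.424)–(6.053,2.000)
cell (6,2): code 0001 → (6.053,2.000)–(6.000,2.070)
total: 16 segments, chained into 2 closed loop(s), length Σ = 10.751850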